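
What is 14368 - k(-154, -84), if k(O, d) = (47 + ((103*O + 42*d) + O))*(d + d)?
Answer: -3261128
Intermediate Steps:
k(O, d) = 2*d*(47 + 42*d + 104*O) (k(O, d) = (47 + ((42*d + 103*O) + O))*(2*d) = (47 + (42*d + 104*O))*(2*d) = (47 + 42*d + 104*O)*(2*d) = 2*d*(47 + 42*d + 104*O))
14368 - k(-154, -84) = 14368 - 2*(-84)*(47 + 42*(-84) + 104*(-154)) = 14368 - 2*(-84)*(47 - 3528 - 16016) = 14368 - 2*(-84)*(-19497) = 14368 - 1*3275496 = 14368 - 3275496 = -3261128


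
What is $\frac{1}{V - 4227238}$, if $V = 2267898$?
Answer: $- \frac{1}{1959340} \approx -5.1038 \cdot 10^{-7}$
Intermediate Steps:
$\frac{1}{V - 4227238} = \frac{1}{2267898 - 4227238} = \frac{1}{-1959340} = - \frac{1}{1959340}$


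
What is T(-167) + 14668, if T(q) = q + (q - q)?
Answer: 14501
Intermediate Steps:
T(q) = q (T(q) = q + 0 = q)
T(-167) + 14668 = -167 + 14668 = 14501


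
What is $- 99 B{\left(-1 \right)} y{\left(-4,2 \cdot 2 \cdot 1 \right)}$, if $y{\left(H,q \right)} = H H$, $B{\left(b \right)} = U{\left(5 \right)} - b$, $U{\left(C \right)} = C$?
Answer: $-9504$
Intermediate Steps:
$B{\left(b \right)} = 5 - b$
$y{\left(H,q \right)} = H^{2}$
$- 99 B{\left(-1 \right)} y{\left(-4,2 \cdot 2 \cdot 1 \right)} = - 99 \left(5 - -1\right) \left(-4\right)^{2} = - 99 \left(5 + 1\right) 16 = \left(-99\right) 6 \cdot 16 = \left(-594\right) 16 = -9504$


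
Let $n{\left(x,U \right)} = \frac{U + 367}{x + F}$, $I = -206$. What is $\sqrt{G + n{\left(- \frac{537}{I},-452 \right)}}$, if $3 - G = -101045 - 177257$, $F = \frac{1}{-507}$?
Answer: $\frac{\sqrt{20595726821967535}}{272053} \approx 527.52$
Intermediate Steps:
$F = - \frac{1}{507} \approx -0.0019724$
$G = 278305$ ($G = 3 - \left(-101045 - 177257\right) = 3 - -278302 = 3 + 278302 = 278305$)
$n{\left(x,U \right)} = \frac{367 + U}{- \frac{1}{507} + x}$ ($n{\left(x,U \right)} = \frac{U + 367}{x - \frac{1}{507}} = \frac{367 + U}{- \frac{1}{507} + x}$)
$\sqrt{G + n{\left(- \frac{537}{I},-452 \right)}} = \sqrt{278305 + \frac{507 \left(367 - 452\right)}{-1 + 507 \left(- \frac{537}{-206}\right)}} = \sqrt{278305 + 507 \frac{1}{-1 + 507 \left(\left(-537\right) \left(- \frac{1}{206}\right)\right)} \left(-85\right)} = \sqrt{278305 + 507 \frac{1}{-1 + 507 \cdot \frac{537}{206}} \left(-85\right)} = \sqrt{278305 + 507 \frac{1}{-1 + \frac{272259}{206}} \left(-85\right)} = \sqrt{278305 + 507 \frac{1}{\frac{272053}{206}} \left(-85\right)} = \sqrt{278305 + 507 \cdot \frac{206}{272053} \left(-85\right)} = \sqrt{278305 - \frac{8877570}{272053}} = \sqrt{\frac{75704832595}{272053}} = \frac{\sqrt{20595726821967535}}{272053}$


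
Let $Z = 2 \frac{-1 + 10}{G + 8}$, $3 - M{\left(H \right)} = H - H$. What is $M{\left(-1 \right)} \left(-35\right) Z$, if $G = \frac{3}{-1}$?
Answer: $-378$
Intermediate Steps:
$G = -3$ ($G = 3 \left(-1\right) = -3$)
$M{\left(H \right)} = 3$ ($M{\left(H \right)} = 3 - \left(H - H\right) = 3 - 0 = 3 + 0 = 3$)
$Z = \frac{18}{5}$ ($Z = 2 \frac{-1 + 10}{-3 + 8} = 2 \cdot \frac{9}{5} = \frac{18}{5} \approx 3.6$)
$M{\left(-1 \right)} \left(-35\right) Z = 3 \left(-35\right) \frac{18}{5} = \left(-105\right) \frac{18}{5} = -378$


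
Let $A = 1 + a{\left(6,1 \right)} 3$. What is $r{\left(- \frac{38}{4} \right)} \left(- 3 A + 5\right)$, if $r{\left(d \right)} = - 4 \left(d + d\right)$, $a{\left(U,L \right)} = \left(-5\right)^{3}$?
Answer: $85652$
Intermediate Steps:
$a{\left(U,L \right)} = -125$
$A = -374$ ($A = 1 - 375 = -374$)
$r{\left(d \right)} = - 8 d$ ($r{\left(d \right)} = - 4 \cdot 2 d = - 8 d$)
$r{\left(- \frac{38}{4} \right)} \left(- 3 A + 5\right) = - 8 \left(- \frac{38}{4}\right) \left(\left(-3\right) \left(-374\right) + 5\right) = - 8 \left(\left(-38\right) \frac{1}{4}\right) \left(1122 + 5\right) = \left(-8\right) \left(- \frac{19}{2}\right) 1127 = 76 \cdot 1127 = 85652$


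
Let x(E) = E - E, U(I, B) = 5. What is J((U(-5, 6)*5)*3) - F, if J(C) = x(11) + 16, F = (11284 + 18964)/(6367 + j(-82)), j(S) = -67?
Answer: 17638/1575 ≈ 11.199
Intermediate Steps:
F = 7562/1575 (F = (11284 + 18964)/(6367 - 67) = 30248/6300 = 30248*(1/6300) = 7562/1575 ≈ 4.8013)
x(E) = 0
J(C) = 16 (J(C) = 0 + 16 = 16)
J((U(-5, 6)*5)*3) - F = 16 - 1*7562/1575 = 16 - 7562/1575 = 17638/1575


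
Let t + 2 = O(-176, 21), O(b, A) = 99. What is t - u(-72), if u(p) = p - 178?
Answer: 347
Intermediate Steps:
t = 97 (t = -2 + 99 = 97)
u(p) = -178 + p
t - u(-72) = 97 - (-178 - 72) = 97 - 1*(-250) = 97 + 250 = 347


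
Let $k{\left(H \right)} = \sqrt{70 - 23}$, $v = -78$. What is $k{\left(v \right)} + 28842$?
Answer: $28842 + \sqrt{47} \approx 28849.0$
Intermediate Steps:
$k{\left(H \right)} = \sqrt{47}$
$k{\left(v \right)} + 28842 = \sqrt{47} + 28842 = 28842 + \sqrt{47}$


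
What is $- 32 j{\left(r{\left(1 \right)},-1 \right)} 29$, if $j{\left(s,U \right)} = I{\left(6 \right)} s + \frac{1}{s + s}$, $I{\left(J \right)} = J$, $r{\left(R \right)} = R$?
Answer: $-6032$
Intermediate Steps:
$j{\left(s,U \right)} = \frac{1}{2 s} + 6 s$ ($j{\left(s,U \right)} = 6 s + \frac{1}{s + s} = 6 s + \frac{1}{2 s} = \frac{1}{2 s} + 6 s$)
$- 32 j{\left(r{\left(1 \right)},-1 \right)} 29 = - 32 \left(\frac{1}{2 \cdot 1} + 6 \cdot 1\right) 29 = - 32 \left(\frac{1}{2} \cdot 1 + 6\right) 29 = - 32 \left(\frac{1}{2} + 6\right) 29 = \left(-32\right) \frac{13}{2} \cdot 29 = \left(-208\right) 29 = -6032$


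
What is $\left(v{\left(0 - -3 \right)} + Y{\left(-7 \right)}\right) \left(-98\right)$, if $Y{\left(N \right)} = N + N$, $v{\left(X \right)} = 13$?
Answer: $98$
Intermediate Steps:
$Y{\left(N \right)} = 2 N$
$\left(v{\left(0 - -3 \right)} + Y{\left(-7 \right)}\right) \left(-98\right) = \left(13 + 2 \left(-7\right)\right) \left(-98\right) = \left(13 - 14\right) \left(-98\right) = \left(-1\right) \left(-98\right) = 98$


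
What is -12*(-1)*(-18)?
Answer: -216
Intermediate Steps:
-12*(-1)*(-18) = 12*(-18) = -216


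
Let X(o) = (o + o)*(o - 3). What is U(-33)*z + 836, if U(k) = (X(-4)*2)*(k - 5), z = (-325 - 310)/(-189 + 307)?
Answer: 1400604/59 ≈ 23739.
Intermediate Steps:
X(o) = 2*o*(-3 + o) (X(o) = (2*o)*(-3 + o) = 2*o*(-3 + o))
z = -635/118 ≈ -5.3814
U(k) = -560 + 112*k (U(k) = ((2*(-4)*(-3 - 4))*2)*(k - 5) = ((2*(-4)*(-7))*2)*(-5 + k) = (56*2)*(-5 + k) = 112*(-5 + k) = -560 + 112*k)
U(-33)*z + 836 = (-560 + 112*(-33))*(-635/118) + 836 = (-560 - 3696)*(-635/118) + 836 = -4256*(-635/118) + 836 = 1351280/59 + 836 = 1400604/59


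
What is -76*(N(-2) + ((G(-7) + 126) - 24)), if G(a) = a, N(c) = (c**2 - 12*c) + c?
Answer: -9196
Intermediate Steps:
N(c) = c**2 - 11*c
-76*(N(-2) + ((G(-7) + 126) - 24)) = -76*(-2*(-11 - 2) + ((-7 + 126) - 24)) = -76*(-2*(-13) + (119 - 24)) = -76*(26 + 95) = -76*121 = -9196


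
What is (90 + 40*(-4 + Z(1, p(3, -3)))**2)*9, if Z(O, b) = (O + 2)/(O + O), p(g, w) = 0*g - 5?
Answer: 3060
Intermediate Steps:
p(g, w) = -5 (p(g, w) = 0 - 5 = -5)
Z(O, b) = (2 + O)/(2*O) (Z(O, b) = (2 + O)/((2*O)) = (2 + O)*(1/(2*O)) = (2 + O)/(2*O))
(90 + 40*(-4 + Z(1, p(3, -3)))**2)*9 = (90 + 40*(-4 + (1/2)*(2 + 1)/1)**2)*9 = (90 + 40*(-4 + (1/2)*1*3)**2)*9 = (90 + 40*(-4 + 3/2)**2)*9 = (90 + 40*(-5/2)**2)*9 = (90 + 40*(25/4))*9 = (90 + 250)*9 = 340*9 = 3060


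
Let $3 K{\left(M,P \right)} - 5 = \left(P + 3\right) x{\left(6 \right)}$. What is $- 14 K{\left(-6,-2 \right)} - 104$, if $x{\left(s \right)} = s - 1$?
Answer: $- \frac{452}{3} \approx -150.67$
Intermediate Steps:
$x{\left(s \right)} = -1 + s$
$K{\left(M,P \right)} = \frac{20}{3} + \frac{5 P}{3}$ ($K{\left(M,P \right)} = \frac{5}{3} + \frac{\left(P + 3\right) \left(-1 + 6\right)}{3} = \frac{5}{3} + \frac{\left(3 + P\right) 5}{3} = \frac{5}{3} + \frac{15 + 5 P}{3} = \frac{5}{3} + \left(5 + \frac{5 P}{3}\right) = \frac{20}{3} + \frac{5 P}{3}$)
$- 14 K{\left(-6,-2 \right)} - 104 = - 14 \left(\frac{20}{3} + \frac{5}{3} \left(-2\right)\right) - 104 = - 14 \left(\frac{20}{3} - \frac{10}{3}\right) - 104 = \left(-14\right) \frac{10}{3} - 104 = - \frac{140}{3} - 104 = - \frac{452}{3}$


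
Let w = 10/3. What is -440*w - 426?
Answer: -5678/3 ≈ -1892.7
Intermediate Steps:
w = 10/3 (w = 10*(1/3) = 10/3 ≈ 3.3333)
-440*w - 426 = -440*10/3 - 426 = -4400/3 - 426 = -5678/3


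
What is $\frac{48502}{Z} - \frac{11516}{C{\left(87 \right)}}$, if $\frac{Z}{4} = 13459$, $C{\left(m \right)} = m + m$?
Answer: $- \frac{152884007}{2341866} \approx -65.283$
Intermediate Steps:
$C{\left(m \right)} = 2 m$
$Z = 53836$ ($Z = 4 \cdot 13459 = 53836$)
$\frac{48502}{Z} - \frac{11516}{C{\left(87 \right)}} = \frac{48502}{53836} - \frac{11516}{2 \cdot 87} = 48502 \cdot \frac{1}{53836} - \frac{11516}{174} = \frac{24251}{26918} - \frac{5758}{87} = - \frac{152884007}{2341866}$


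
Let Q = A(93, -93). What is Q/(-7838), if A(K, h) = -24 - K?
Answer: 117/7838 ≈ 0.014927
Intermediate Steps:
Q = -117 (Q = -24 - 1*93 = -24 - 93 = -117)
Q/(-7838) = -117/(-7838) = -117*(-1/7838) = 117/7838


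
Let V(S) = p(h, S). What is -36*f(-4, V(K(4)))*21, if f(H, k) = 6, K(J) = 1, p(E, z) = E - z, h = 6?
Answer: -4536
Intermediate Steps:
V(S) = 6 - S
-36*f(-4, V(K(4)))*21 = -36*6*21 = -216*21 = -4536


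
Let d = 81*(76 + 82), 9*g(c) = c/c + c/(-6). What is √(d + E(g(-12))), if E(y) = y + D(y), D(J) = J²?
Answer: √115186/3 ≈ 113.13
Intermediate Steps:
g(c) = ⅑ - c/54 (g(c) = (c/c + c/(-6))/9 = (1 + c*(-⅙))/9 = (1 - c/6)/9 = ⅑ - c/54)
d = 12798 (d = 81*158 = 12798)
E(y) = y + y²
√(d + E(g(-12))) = √(12798 + (⅑ - 1/54*(-12))*(1 + (⅑ - 1/54*(-12)))) = √(12798 + (⅑ + 2/9)*(1 + (⅑ + 2/9))) = √(12798 + (1 + ⅓)/3) = √(12798 + (⅓)*(4/3)) = √(12798 + 4/9) = √(115186/9) = √115186/3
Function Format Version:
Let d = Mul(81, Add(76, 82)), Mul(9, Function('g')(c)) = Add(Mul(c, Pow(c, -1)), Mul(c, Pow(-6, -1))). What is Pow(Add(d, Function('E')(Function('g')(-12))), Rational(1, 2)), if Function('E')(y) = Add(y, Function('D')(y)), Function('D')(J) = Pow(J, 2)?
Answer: Mul(Rational(1, 3), Pow(115186, Rational(1, 2))) ≈ 113.13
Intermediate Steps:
Function('g')(c) = Add(Rational(1, 9), Mul(Rational(-1, 54), c)) (Function('g')(c) = Mul(Rational(1, 9), Add(Mul(c, Pow(c, -1)), Mul(c, Pow(-6, -1)))) = Mul(Rational(1, 9), Add(1, Mul(c, Rational(-1, 6)))) = Mul(Rational(1, 9), Add(1, Mul(Rational(-1, 6), c))) = Add(Rational(1, 9), Mul(Rational(-1, 54), c)))
d = 12798 (d = Mul(81, 158) = 12798)
Function('E')(y) = Add(y, Pow(y, 2))
Pow(Add(d, Function('E')(Function('g')(-12))), Rational(1, 2)) = Pow(Add(12798, Mul(Add(Rational(1, 9), Mul(Rational(-1, 54), -12)), Add(1, Add(Rational(1, 9), Mul(Rational(-1, 54), -12))))), Rational(1, 2)) = Pow(Add(12798, Mul(Add(Rational(1, 9), Rational(2, 9)), Add(1, Add(Rational(1, 9), Rational(2, 9))))), Rational(1, 2)) = Pow(Add(12798, Mul(Rational(1, 3), Add(1, Rational(1, 3)))), Rational(1, 2)) = Pow(Add(12798, Mul(Rational(1, 3), Rational(4, 3))), Rational(1, 2)) = Pow(Add(12798, Rational(4, 9)), Rational(1, 2)) = Pow(Rational(115186, 9), Rational(1, 2)) = Mul(Rational(1, 3), Pow(115186, Rational(1, 2)))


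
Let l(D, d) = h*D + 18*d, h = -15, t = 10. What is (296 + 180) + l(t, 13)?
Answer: 560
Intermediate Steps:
l(D, d) = -15*D + 18*d
(296 + 180) + l(t, 13) = (296 + 180) + (-15*10 + 18*13) = 476 + (-150 + 234) = 476 + 84 = 560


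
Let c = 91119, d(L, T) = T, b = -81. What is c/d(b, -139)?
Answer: -91119/139 ≈ -655.53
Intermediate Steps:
c/d(b, -139) = 91119/(-139) = 91119*(-1/139) = -91119/139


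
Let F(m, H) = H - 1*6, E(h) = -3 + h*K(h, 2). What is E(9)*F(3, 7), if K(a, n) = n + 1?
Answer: 24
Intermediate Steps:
K(a, n) = 1 + n
E(h) = -3 + 3*h (E(h) = -3 + h*(1 + 2) = -3 + h*3 = -3 + 3*h)
F(m, H) = -6 + H (F(m, H) = H - 6 = -6 + H)
E(9)*F(3, 7) = (-3 + 3*9)*(-6 + 7) = (-3 + 27)*1 = 24*1 = 24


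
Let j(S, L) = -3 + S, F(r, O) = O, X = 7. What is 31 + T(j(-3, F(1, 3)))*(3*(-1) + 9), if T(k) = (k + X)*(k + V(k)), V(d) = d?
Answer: -41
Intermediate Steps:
T(k) = 2*k*(7 + k) (T(k) = (k + 7)*(k + k) = (7 + k)*(2*k) = 2*k*(7 + k))
31 + T(j(-3, F(1, 3)))*(3*(-1) + 9) = 31 + (2*(-3 - 3)*(7 + (-3 - 3)))*(3*(-1) + 9) = 31 + (2*(-6)*(7 - 6))*(-3 + 9) = 31 + (2*(-6)*1)*6 = 31 - 12*6 = 31 - 72 = -41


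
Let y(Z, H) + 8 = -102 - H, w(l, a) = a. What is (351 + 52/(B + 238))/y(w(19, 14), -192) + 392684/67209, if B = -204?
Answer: 950185033/93689346 ≈ 10.142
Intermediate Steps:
y(Z, H) = -110 - H (y(Z, H) = -8 + (-102 - H) = -110 - H)
(351 + 52/(B + 238))/y(w(19, 14), -192) + 392684/67209 = (351 + 52/(-204 + 238))/(-110 - 1*(-192)) + 392684/67209 = (351 + 52/34)/(-110 + 192) + 392684*(1/67209) = (351 + 52*(1/34))/82 + 392684/67209 = (351 + 26/17)*(1/82) + 392684/67209 = (5993/17)*(1/82) + 392684/67209 = 5993/1394 + 392684/67209 = 950185033/93689346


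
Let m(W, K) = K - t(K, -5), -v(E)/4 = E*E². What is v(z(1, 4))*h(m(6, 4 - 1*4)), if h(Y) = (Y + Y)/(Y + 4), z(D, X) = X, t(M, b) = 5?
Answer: -2560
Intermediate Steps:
v(E) = -4*E³ (v(E) = -4*E*E² = -4*E³)
m(W, K) = -5 + K (m(W, K) = K - 1*5 = K - 5 = -5 + K)
h(Y) = 2*Y/(4 + Y) (h(Y) = (2*Y)/(4 + Y) = 2*Y/(4 + Y))
v(z(1, 4))*h(m(6, 4 - 1*4)) = (-4*4³)*(2*(-5 + (4 - 1*4))/(4 + (-5 + (4 - 1*4)))) = (-4*64)*(2*(-5 + (4 - 4))/(4 + (-5 + (4 - 4)))) = -512*(-5 + 0)/(4 + (-5 + 0)) = -512*(-5)/(4 - 5) = -512*(-5)/(-1) = -512*(-5)*(-1) = -256*10 = -2560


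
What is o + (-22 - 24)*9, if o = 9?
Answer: -405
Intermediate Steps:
o + (-22 - 24)*9 = 9 + (-22 - 24)*9 = 9 - 46*9 = 9 - 414 = -405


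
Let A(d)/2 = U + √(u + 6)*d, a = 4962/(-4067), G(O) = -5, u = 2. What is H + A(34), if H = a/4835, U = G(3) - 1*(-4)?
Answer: -39332852/19663945 + 136*√2 ≈ 190.33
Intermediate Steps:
U = -1 (U = -5 - 1*(-4) = -5 + 4 = -1)
a = -4962/4067 (a = 4962*(-1/4067) = -4962/4067 ≈ -1.2201)
A(d) = -2 + 4*d*√2 (A(d) = 2*(-1 + √(2 + 6)*d) = 2*(-1 + √8*d) = 2*(-1 + (2*√2)*d) = 2*(-1 + 2*d*√2) = -2 + 4*d*√2)
H = -4962/19663945 (H = -4962/4067/4835 = -4962/4067*1/4835 = -4962/19663945 ≈ -0.00025234)
H + A(34) = -4962/19663945 + (-2 + 4*34*√2) = -4962/19663945 + (-2 + 136*√2) = -39332852/19663945 + 136*√2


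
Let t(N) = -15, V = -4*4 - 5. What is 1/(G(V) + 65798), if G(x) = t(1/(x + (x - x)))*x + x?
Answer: 1/66092 ≈ 1.5130e-5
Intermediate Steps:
V = -21 (V = -16 - 5 = -21)
G(x) = -14*x (G(x) = -15*x + x = -14*x)
1/(G(V) + 65798) = 1/(-14*(-21) + 65798) = 1/(294 + 65798) = 1/66092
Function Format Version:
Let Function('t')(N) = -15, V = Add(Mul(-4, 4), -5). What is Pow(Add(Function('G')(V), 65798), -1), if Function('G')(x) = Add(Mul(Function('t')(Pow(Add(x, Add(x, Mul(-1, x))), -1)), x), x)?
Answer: Rational(1, 66092) ≈ 1.5130e-5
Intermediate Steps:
V = -21 (V = Add(-16, -5) = -21)
Function('G')(x) = Mul(-14, x) (Function('G')(x) = Add(Mul(-15, x), x) = Mul(-14, x))
Pow(Add(Function('G')(V), 65798), -1) = Pow(Add(Mul(-14, -21), 65798), -1) = Pow(Add(294, 65798), -1) = Pow(66092, -1) = Rational(1, 66092)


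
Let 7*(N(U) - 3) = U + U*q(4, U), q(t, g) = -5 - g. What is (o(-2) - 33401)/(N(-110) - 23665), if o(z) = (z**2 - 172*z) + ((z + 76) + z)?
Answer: 17759/13638 ≈ 1.3022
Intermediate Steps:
o(z) = 76 + z**2 - 170*z (o(z) = (z**2 - 172*z) + ((76 + z) + z) = (z**2 - 172*z) + (76 + 2*z) = 76 + z**2 - 170*z)
N(U) = 3 + U/7 + U*(-5 - U)/7 (N(U) = 3 + (U + U*(-5 - U))/7 = 3 + (U/7 + U*(-5 - U)/7) = 3 + U/7 + U*(-5 - U)/7)
(o(-2) - 33401)/(N(-110) - 23665) = ((76 + (-2)**2 - 170*(-2)) - 33401)/((3 + (1/7)*(-110) - 1/7*(-110)*(5 - 110)) - 23665) = ((76 + 4 + 340) - 33401)/((3 - 110/7 - 1/7*(-110)*(-105)) - 23665) = (420 - 33401)/((3 - 110/7 - 1650) - 23665) = -32981/(-11639/7 - 23665) = -32981/(-177294/7) = -32981*(-7/177294) = 17759/13638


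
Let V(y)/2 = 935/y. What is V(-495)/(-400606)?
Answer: 17/1802727 ≈ 9.4302e-6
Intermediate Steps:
V(y) = 1870/y (V(y) = 2*(935/y) = 1870/y)
V(-495)/(-400606) = (1870/(-495))/(-400606) = (1870*(-1/495))*(-1/400606) = -34/9*(-1/400606) = 17/1802727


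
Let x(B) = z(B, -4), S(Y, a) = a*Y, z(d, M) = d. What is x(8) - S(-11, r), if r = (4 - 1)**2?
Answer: 107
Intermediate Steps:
r = 9 (r = 3**2 = 9)
S(Y, a) = Y*a
x(B) = B
x(8) - S(-11, r) = 8 - (-11)*9 = 8 - 1*(-99) = 8 + 99 = 107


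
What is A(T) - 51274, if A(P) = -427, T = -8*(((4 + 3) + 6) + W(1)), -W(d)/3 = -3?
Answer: -51701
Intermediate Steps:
W(d) = 9 (W(d) = -3*(-3) = 9)
T = -176 (T = -8*(((4 + 3) + 6) + 9) = -8*((7 + 6) + 9) = -8*(13 + 9) = -8*22 = -176)
A(T) - 51274 = -427 - 51274 = -51701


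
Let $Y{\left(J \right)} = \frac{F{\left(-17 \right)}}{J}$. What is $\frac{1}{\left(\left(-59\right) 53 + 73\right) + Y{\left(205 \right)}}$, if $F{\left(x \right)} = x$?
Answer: $- \frac{205}{626087} \approx -0.00032743$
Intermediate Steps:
$Y{\left(J \right)} = - \frac{17}{J}$
$\frac{1}{\left(\left(-59\right) 53 + 73\right) + Y{\left(205 \right)}} = \frac{1}{\left(\left(-59\right) 53 + 73\right) - \frac{17}{205}} = \frac{1}{\left(-3127 + 73\right) - \frac{17}{205}} = \frac{1}{-3054 - \frac{17}{205}} = \frac{1}{- \frac{626087}{205}} = - \frac{205}{626087}$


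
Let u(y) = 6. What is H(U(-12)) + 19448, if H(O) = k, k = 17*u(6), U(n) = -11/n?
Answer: 19550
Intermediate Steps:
k = 102 (k = 17*6 = 102)
H(O) = 102
H(U(-12)) + 19448 = 102 + 19448 = 19550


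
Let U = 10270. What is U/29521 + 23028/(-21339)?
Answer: -153552686/209982873 ≈ -0.73126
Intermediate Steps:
U/29521 + 23028/(-21339) = 10270/29521 + 23028/(-21339) = 10270*(1/29521) + 23028*(-1/21339) = 10270/29521 - 7676/7113 = -153552686/209982873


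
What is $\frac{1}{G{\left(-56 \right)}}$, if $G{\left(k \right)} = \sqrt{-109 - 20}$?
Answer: $- \frac{i \sqrt{129}}{129} \approx - 0.088045 i$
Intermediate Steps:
$G{\left(k \right)} = i \sqrt{129}$ ($G{\left(k \right)} = \sqrt{-129} = i \sqrt{129}$)
$\frac{1}{G{\left(-56 \right)}} = \frac{1}{i \sqrt{129}} = - \frac{i \sqrt{129}}{129}$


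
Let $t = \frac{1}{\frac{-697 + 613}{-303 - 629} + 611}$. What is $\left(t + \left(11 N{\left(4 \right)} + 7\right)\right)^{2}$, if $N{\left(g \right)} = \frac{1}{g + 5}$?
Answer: $\frac{111060256251169}{1642129479936} \approx 67.632$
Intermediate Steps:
$N{\left(g \right)} = \frac{1}{5 + g}$
$t = \frac{233}{142384}$ ($t = \frac{1}{- \frac{84}{-932} + 611} = \frac{1}{\left(-84\right) \left(- \frac{1}{932}\right) + 611} = \frac{1}{\frac{21}{233} + 611} = \frac{1}{\frac{142384}{233}} = \frac{233}{142384} \approx 0.0016364$)
$\left(t + \left(11 N{\left(4 \right)} + 7\right)\right)^{2} = \left(\frac{233}{142384} + \left(\frac{11}{5 + 4} + 7\right)\right)^{2} = \left(\frac{233}{142384} + \left(\frac{11}{9} + 7\right)\right)^{2} = \left(\frac{233}{142384} + \frac{74}{9}\right)^{2} = \left(\frac{10538513}{1281456}\right)^{2} = \frac{111060256251169}{1642129479936}$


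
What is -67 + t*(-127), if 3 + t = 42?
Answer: -5020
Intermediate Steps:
t = 39 (t = -3 + 42 = 39)
-67 + t*(-127) = -67 + 39*(-127) = -67 - 4953 = -5020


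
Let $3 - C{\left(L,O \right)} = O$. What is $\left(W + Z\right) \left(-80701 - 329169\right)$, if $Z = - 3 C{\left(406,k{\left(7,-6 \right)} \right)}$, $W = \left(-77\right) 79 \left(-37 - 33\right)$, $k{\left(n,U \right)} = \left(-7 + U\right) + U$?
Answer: $-174499693280$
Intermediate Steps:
$k{\left(n,U \right)} = -7 + 2 U$
$W = 425810$ ($W = - 6083 \left(-37 - 33\right) = \left(-6083\right) \left(-70\right) = 425810$)
$C{\left(L,O \right)} = 3 - O$
$Z = -66$ ($Z = - 3 \left(3 - \left(-7 + 2 \left(-6\right)\right)\right) = - 3 \left(3 - \left(-7 - 12\right)\right) = - 3 \left(3 - -19\right) = - 3 \left(3 + 19\right) = \left(-3\right) 22 = -66$)
$\left(W + Z\right) \left(-80701 - 329169\right) = \left(425810 - 66\right) \left(-80701 - 329169\right) = 425744 \left(-409870\right) = -174499693280$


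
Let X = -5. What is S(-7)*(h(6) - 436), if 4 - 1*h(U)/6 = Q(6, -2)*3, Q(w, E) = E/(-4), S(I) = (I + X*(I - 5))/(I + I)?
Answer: 22313/14 ≈ 1593.8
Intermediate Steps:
S(I) = (25 - 4*I)/(2*I) (S(I) = (I - 5*(I - 5))/(I + I) = (I - 5*(-5 + I))/((2*I)) = (I + (25 - 5*I))*(1/(2*I)) = (25 - 4*I)*(1/(2*I)) = (25 - 4*I)/(2*I))
Q(w, E) = -E/4 (Q(w, E) = E*(-¼) = -E/4)
h(U) = 15 (h(U) = 24 - 6*(-¼*(-2))*3 = 24 - 3*3 = 24 - 6*3/2 = 24 - 9 = 15)
S(-7)*(h(6) - 436) = (-2 + (25/2)/(-7))*(15 - 436) = (-2 + (25/2)*(-⅐))*(-421) = (-2 - 25/14)*(-421) = -53/14*(-421) = 22313/14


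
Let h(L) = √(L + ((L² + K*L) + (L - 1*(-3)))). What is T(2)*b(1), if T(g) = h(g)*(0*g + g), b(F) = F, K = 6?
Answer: 2*√23 ≈ 9.5917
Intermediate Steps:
h(L) = √(3 + L² + 8*L) (h(L) = √(L + ((L² + 6*L) + (L - 1*(-3)))) = √(L + ((L² + 6*L) + (L + 3))) = √(L + ((L² + 6*L) + (3 + L))) = √(L + (3 + L² + 7*L)) = √(3 + L² + 8*L))
T(g) = g*√(3 + g² + 8*g) (T(g) = √(3 + g² + 8*g)*(0*g + g) = √(3 + g² + 8*g)*(0 + g) = √(3 + g² + 8*g)*g = g*√(3 + g² + 8*g))
T(2)*b(1) = (2*√(3 + 2² + 8*2))*1 = (2*√(3 + 4 + 16))*1 = (2*√23)*1 = 2*√23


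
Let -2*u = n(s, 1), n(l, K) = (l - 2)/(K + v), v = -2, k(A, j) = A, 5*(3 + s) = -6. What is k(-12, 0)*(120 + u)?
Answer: -7014/5 ≈ -1402.8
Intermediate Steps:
s = -21/5 (s = -3 + (⅕)*(-6) = -3 - 6/5 = -21/5 ≈ -4.2000)
n(l, K) = (-2 + l)/(-2 + K) (n(l, K) = (l - 2)/(K - 2) = (-2 + l)/(-2 + K))
u = -31/10 (u = -(-2 - 21/5)/(2*(-2 + 1)) = -(-31)/(2*(-1)*5) = -(-1)*(-31)/(2*5) = -½*31/5 = -31/10 ≈ -3.1000)
k(-12, 0)*(120 + u) = -12*(120 - 31/10) = -12*1169/10 = -7014/5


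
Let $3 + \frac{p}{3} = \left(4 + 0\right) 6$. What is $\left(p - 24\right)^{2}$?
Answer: $1521$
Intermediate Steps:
$p = 63$ ($p = -9 + 3 \left(4 + 0\right) 6 = -9 + 3 \cdot 4 \cdot 6 = -9 + 3 \cdot 24 = -9 + 72 = 63$)
$\left(p - 24\right)^{2} = \left(63 - 24\right)^{2} = 39^{2} = 1521$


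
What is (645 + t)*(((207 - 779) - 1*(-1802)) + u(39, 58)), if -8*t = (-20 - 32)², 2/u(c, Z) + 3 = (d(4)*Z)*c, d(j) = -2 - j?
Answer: 5126055136/13575 ≈ 3.7761e+5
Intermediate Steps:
u(c, Z) = 2/(-3 - 6*Z*c) (u(c, Z) = 2/(-3 + ((-2 - 1*4)*Z)*c) = 2/(-3 + ((-2 - 4)*Z)*c) = 2/(-3 + (-6*Z)*c) = 2/(-3 - 6*Z*c))
t = -338 (t = -(-20 - 32)²/8 = -⅛*(-52)² = -⅛*2704 = -338)
(645 + t)*(((207 - 779) - 1*(-1802)) + u(39, 58)) = (645 - 338)*(((207 - 779) - 1*(-1802)) - 2/(3 + 6*58*39)) = 307*((-572 + 1802) - 2/(3 + 13572)) = 307*(1230 - 2/13575) = 307*(16697248/13575) = 5126055136/13575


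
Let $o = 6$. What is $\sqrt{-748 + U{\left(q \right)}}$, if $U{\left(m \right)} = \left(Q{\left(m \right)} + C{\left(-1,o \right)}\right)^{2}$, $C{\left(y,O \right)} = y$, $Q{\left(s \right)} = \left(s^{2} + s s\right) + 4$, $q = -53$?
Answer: $\sqrt{31594893} \approx 5620.9$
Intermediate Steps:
$Q{\left(s \right)} = 4 + 2 s^{2}$ ($Q{\left(s \right)} = \left(s^{2} + s^{2}\right) + 4 = 2 s^{2} + 4 = 4 + 2 s^{2}$)
$U{\left(m \right)} = \left(3 + 2 m^{2}\right)^{2}$ ($U{\left(m \right)} = \left(\left(4 + 2 m^{2}\right) - 1\right)^{2} = \left(3 + 2 m^{2}\right)^{2}$)
$\sqrt{-748 + U{\left(q \right)}} = \sqrt{-748 + \left(3 + 2 \left(-53\right)^{2}\right)^{2}} = \sqrt{-748 + \left(3 + 2 \cdot 2809\right)^{2}} = \sqrt{-748 + \left(3 + 5618\right)^{2}} = \sqrt{-748 + 5621^{2}} = \sqrt{-748 + 31595641} = \sqrt{31594893}$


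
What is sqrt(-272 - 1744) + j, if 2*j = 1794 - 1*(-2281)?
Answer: 4075/2 + 12*I*sqrt(14) ≈ 2037.5 + 44.9*I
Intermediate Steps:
j = 4075/2 (j = (1794 - 1*(-2281))/2 = (1794 + 2281)/2 = (1/2)*4075 = 4075/2 ≈ 2037.5)
sqrt(-272 - 1744) + j = sqrt(-272 - 1744) + 4075/2 = sqrt(-2016) + 4075/2 = 12*I*sqrt(14) + 4075/2 = 4075/2 + 12*I*sqrt(14)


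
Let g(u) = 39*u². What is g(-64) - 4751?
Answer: 154993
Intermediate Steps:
g(-64) - 4751 = 39*(-64)² - 4751 = 39*4096 - 4751 = 159744 - 4751 = 154993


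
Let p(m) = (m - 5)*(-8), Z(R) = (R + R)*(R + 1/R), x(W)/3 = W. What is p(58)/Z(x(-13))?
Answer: -106/761 ≈ -0.13929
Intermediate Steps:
x(W) = 3*W
Z(R) = 2*R*(R + 1/R) (Z(R) = (2*R)*(R + 1/R) = 2*R*(R + 1/R))
p(m) = 40 - 8*m (p(m) = (-5 + m)*(-8) = 40 - 8*m)
p(58)/Z(x(-13)) = (40 - 8*58)/(2 + 2*(3*(-13))**2) = (40 - 464)/(2 + 2*(-39)**2) = -424/(2 + 2*1521) = -424/(2 + 3042) = -424/3044 = -424*1/3044 = -106/761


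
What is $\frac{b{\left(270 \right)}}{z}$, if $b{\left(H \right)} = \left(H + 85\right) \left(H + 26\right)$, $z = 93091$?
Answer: $\frac{105080}{93091} \approx 1.1288$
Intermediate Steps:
$b{\left(H \right)} = \left(26 + H\right) \left(85 + H\right)$ ($b{\left(H \right)} = \left(85 + H\right) \left(26 + H\right) = \left(26 + H\right) \left(85 + H\right)$)
$\frac{b{\left(270 \right)}}{z} = \frac{2210 + 270^{2} + 111 \cdot 270}{93091} = \left(2210 + 72900 + 29970\right) \frac{1}{93091} = 105080 \cdot \frac{1}{93091} = \frac{105080}{93091}$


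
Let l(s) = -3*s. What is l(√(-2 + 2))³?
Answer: 0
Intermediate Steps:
l(√(-2 + 2))³ = (-3*√(-2 + 2))³ = (-3*√0)³ = (-3*0)³ = 0³ = 0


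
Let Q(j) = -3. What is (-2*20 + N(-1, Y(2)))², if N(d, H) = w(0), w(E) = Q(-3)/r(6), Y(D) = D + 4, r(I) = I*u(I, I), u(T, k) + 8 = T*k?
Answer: 5022081/3136 ≈ 1601.4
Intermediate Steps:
u(T, k) = -8 + T*k
r(I) = I*(-8 + I²) (r(I) = I*(-8 + I*I) = I*(-8 + I²))
Y(D) = 4 + D
w(E) = -1/56 (w(E) = -3*1/(6*(-8 + 6²)) = -3*1/(6*(-8 + 36)) = -3/(6*28) = -3/168 = -3*1/168 = -1/56)
N(d, H) = -1/56
(-2*20 + N(-1, Y(2)))² = (-2*20 - 1/56)² = (-40 - 1/56)² = (-2241/56)² = 5022081/3136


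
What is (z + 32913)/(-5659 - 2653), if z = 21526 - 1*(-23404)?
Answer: -77843/8312 ≈ -9.3651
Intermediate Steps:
z = 44930 (z = 21526 + 23404 = 44930)
(z + 32913)/(-5659 - 2653) = (44930 + 32913)/(-5659 - 2653) = 77843/(-8312) = 77843*(-1/8312) = -77843/8312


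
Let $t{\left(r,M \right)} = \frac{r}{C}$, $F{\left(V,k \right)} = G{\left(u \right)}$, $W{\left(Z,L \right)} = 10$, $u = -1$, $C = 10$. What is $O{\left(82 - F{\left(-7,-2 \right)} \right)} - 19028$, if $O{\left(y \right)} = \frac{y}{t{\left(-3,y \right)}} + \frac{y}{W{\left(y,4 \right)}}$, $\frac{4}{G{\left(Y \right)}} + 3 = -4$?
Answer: $- \frac{2025973}{105} \approx -19295.0$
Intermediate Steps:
$G{\left(Y \right)} = - \frac{4}{7}$ ($G{\left(Y \right)} = \frac{4}{-3 - 4} = \frac{4}{-7} = 4 \left(- \frac{1}{7}\right) = - \frac{4}{7}$)
$F{\left(V,k \right)} = - \frac{4}{7}$
$t{\left(r,M \right)} = \frac{r}{10}$
$O{\left(y \right)} = - \frac{97 y}{30}$ ($O{\left(y \right)} = \frac{y}{\frac{1}{10} \left(-3\right)} + \frac{y}{10} = \frac{y}{- \frac{3}{10}} + y \frac{1}{10} = y \left(- \frac{10}{3}\right) + \frac{y}{10} = - \frac{10 y}{3} + \frac{y}{10} = - \frac{97 y}{30}$)
$O{\left(82 - F{\left(-7,-2 \right)} \right)} - 19028 = - \frac{97 \left(82 - - \frac{4}{7}\right)}{30} - 19028 = - \frac{97 \left(82 + \frac{4}{7}\right)}{30} - 19028 = \left(- \frac{97}{30}\right) \frac{578}{7} - 19028 = - \frac{28033}{105} - 19028 = - \frac{2025973}{105}$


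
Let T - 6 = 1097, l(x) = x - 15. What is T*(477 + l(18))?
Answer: 529440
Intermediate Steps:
l(x) = -15 + x
T = 1103 (T = 6 + 1097 = 1103)
T*(477 + l(18)) = 1103*(477 + (-15 + 18)) = 1103*(477 + 3) = 1103*480 = 529440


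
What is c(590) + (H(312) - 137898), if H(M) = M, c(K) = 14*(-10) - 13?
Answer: -137739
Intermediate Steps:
c(K) = -153 (c(K) = -140 - 13 = -153)
c(590) + (H(312) - 137898) = -153 + (312 - 137898) = -153 - 137586 = -137739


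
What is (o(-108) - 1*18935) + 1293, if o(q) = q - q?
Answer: -17642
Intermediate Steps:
o(q) = 0
(o(-108) - 1*18935) + 1293 = (0 - 1*18935) + 1293 = (0 - 18935) + 1293 = -18935 + 1293 = -17642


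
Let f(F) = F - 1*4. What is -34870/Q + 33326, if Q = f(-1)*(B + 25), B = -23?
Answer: 36813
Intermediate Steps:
f(F) = -4 + F (f(F) = F - 4 = -4 + F)
Q = -10 (Q = (-4 - 1)*(-23 + 25) = -5*2 = -10)
-34870/Q + 33326 = -34870/(-10) + 33326 = -34870*(-⅒) + 33326 = 3487 + 33326 = 36813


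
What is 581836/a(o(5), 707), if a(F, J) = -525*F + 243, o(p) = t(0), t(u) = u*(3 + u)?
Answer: 581836/243 ≈ 2394.4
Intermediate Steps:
o(p) = 0 (o(p) = 0*(3 + 0) = 0*3 = 0)
a(F, J) = 243 - 525*F
581836/a(o(5), 707) = 581836/(243 - 525*0) = 581836/(243 + 0) = 581836/243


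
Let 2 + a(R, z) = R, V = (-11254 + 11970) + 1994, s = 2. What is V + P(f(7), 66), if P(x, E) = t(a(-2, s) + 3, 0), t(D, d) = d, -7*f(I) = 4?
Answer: 2710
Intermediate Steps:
V = 2710 (V = 716 + 1994 = 2710)
a(R, z) = -2 + R
f(I) = -4/7 (f(I) = -⅐*4 = -4/7)
P(x, E) = 0
V + P(f(7), 66) = 2710 + 0 = 2710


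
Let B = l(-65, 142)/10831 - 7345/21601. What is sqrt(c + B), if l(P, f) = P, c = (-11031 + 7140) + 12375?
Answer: 6*sqrt(12899274088380480049)/233960431 ≈ 92.107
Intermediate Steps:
c = 8484 (c = -3891 + 12375 = 8484)
B = -80957760/233960431 (B = -65/10831 - 7345/21601 = -80957760/233960431 ≈ -0.34603)
sqrt(c + B) = sqrt(8484 - 80957760/233960431) = sqrt(1984839338844/233960431) = 6*sqrt(12899274088380480049)/233960431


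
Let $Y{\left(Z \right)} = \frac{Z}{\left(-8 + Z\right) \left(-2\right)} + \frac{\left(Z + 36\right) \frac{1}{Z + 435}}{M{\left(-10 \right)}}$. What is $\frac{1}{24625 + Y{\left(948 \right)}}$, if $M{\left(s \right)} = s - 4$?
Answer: $\frac{1516690}{37347649371} \approx 4.061 \cdot 10^{-5}$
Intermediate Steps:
$M{\left(s \right)} = -4 + s$ ($M{\left(s \right)} = s - 4 = -4 + s$)
$Y{\left(Z \right)} = \frac{Z}{16 - 2 Z} - \frac{36 + Z}{14 \left(435 + Z\right)}$ ($Y{\left(Z \right)} = \frac{Z}{\left(-8 + Z\right) \left(-2\right)} + \frac{\left(Z + 36\right) \frac{1}{Z + 435}}{-4 - 10} = \frac{Z}{16 - 2 Z} + \frac{\left(36 + Z\right) \frac{1}{435 + Z}}{-14} = \frac{Z}{16 - 2 Z} + \frac{36 + Z}{435 + Z} \left(- \frac{1}{14}\right) = \frac{Z}{16 - 2 Z} - \frac{36 + Z}{14 \left(435 + Z\right)}$)
$\frac{1}{24625 + Y{\left(948 \right)}} = \frac{1}{24625 + \frac{288 - 2913204 - 8 \cdot 948^{2}}{14 \left(-3480 + 948^{2} + 427 \cdot 948\right)}} = \frac{1}{24625 + \frac{288 - 2913204 - 7189632}{14 \left(-3480 + 898704 + 404796\right)}} = \frac{1}{24625 + \frac{288 - 2913204 - 7189632}{14 \cdot 1300020}} = \frac{1}{24625 + \frac{1}{14} \cdot \frac{1}{1300020} \left(-10102548\right)} = \frac{1}{24625 - \frac{841879}{1516690}} = \frac{1}{\frac{37347649371}{1516690}} = \frac{1516690}{37347649371}$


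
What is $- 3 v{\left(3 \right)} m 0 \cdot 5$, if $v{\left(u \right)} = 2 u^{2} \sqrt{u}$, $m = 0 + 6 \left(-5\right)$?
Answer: $0$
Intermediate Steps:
$m = -30$ ($m = 0 - 30 = -30$)
$v{\left(u \right)} = 2 u^{\frac{5}{2}}$
$- 3 v{\left(3 \right)} m 0 \cdot 5 = - 3 \cdot 2 \cdot 3^{\frac{5}{2}} \left(-30\right) 0 \cdot 5 = - 3 \cdot 2 \cdot 9 \sqrt{3} \cdot 0 \cdot 5 = - 3 \cdot 18 \sqrt{3} \cdot 0 = - 54 \sqrt{3} \cdot 0 = 0$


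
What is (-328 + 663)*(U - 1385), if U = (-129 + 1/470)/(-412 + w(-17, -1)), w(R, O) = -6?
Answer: -959286503/2068 ≈ -4.6387e+5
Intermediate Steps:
U = 3191/10340 (U = (-129 + 1/470)/(-412 - 6) = (-129 + 1/470)/(-418) = -60629/470*(-1/418) = 3191/10340 ≈ 0.30861)
(-328 + 663)*(U - 1385) = (-328 + 663)*(3191/10340 - 1385) = 335*(-14317709/10340) = -959286503/2068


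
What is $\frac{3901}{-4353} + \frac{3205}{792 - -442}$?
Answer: $\frac{9137531}{5371602} \approx 1.7011$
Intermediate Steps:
$\frac{3901}{-4353} + \frac{3205}{792 - -442} = 3901 \left(- \frac{1}{4353}\right) + \frac{3205}{792 + 442} = - \frac{3901}{4353} + \frac{3205}{1234} = \frac{9137531}{5371602}$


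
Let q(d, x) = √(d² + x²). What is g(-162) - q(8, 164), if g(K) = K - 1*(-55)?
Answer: -107 - 4*√1685 ≈ -271.19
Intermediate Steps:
g(K) = 55 + K (g(K) = K + 55 = 55 + K)
g(-162) - q(8, 164) = (55 - 162) - √(8² + 164²) = -107 - √(64 + 26896) = -107 - √26960 = -107 - 4*√1685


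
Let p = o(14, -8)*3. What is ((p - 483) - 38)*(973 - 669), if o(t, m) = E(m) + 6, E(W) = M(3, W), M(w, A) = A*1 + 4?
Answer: -156560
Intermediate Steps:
M(w, A) = 4 + A (M(w, A) = A + 4 = 4 + A)
E(W) = 4 + W
o(t, m) = 10 + m (o(t, m) = (4 + m) + 6 = 10 + m)
p = 6 (p = (10 - 8)*3 = 2*3 = 6)
((p - 483) - 38)*(973 - 669) = ((6 - 483) - 38)*(973 - 669) = (-477 - 38)*304 = -515*304 = -156560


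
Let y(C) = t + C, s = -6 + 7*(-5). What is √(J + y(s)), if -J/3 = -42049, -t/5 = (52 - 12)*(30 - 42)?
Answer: √128506 ≈ 358.48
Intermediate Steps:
t = 2400 (t = -5*(52 - 12)*(30 - 42) = -200*(-12) = -5*(-480) = 2400)
s = -41 (s = -6 - 35 = -41)
y(C) = 2400 + C
J = 126147 (J = -3*(-42049) = 126147)
√(J + y(s)) = √(126147 + (2400 - 41)) = √(126147 + 2359) = √128506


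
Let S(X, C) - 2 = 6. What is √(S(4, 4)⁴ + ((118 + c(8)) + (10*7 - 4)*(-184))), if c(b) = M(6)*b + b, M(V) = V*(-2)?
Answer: I*√8018 ≈ 89.543*I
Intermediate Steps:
M(V) = -2*V
S(X, C) = 8 (S(X, C) = 2 + 6 = 8)
c(b) = -11*b (c(b) = (-2*6)*b + b = -12*b + b = -11*b)
√(S(4, 4)⁴ + ((118 + c(8)) + (10*7 - 4)*(-184))) = √(8⁴ + ((118 - 11*8) + (10*7 - 4)*(-184))) = √(4096 + ((118 - 88) + (70 - 4)*(-184))) = √(4096 + (30 + 66*(-184))) = √(4096 + (30 - 12144)) = √(4096 - 12114) = √(-8018) = I*√8018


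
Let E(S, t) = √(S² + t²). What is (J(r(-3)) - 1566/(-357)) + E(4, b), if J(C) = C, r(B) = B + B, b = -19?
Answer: -192/119 + √377 ≈ 17.803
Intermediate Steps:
r(B) = 2*B
(J(r(-3)) - 1566/(-357)) + E(4, b) = (2*(-3) - 1566/(-357)) + √(4² + (-19)²) = (-6 - 1566*(-1/357)) + √(16 + 361) = (-6 + 522/119) + √377 = -192/119 + √377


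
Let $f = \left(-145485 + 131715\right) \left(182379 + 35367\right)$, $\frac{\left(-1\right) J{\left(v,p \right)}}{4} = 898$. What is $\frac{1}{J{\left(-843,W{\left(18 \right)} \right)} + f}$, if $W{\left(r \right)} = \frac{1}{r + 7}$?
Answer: $- \frac{1}{2998366012} \approx -3.3351 \cdot 10^{-10}$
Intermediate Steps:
$W{\left(r \right)} = \frac{1}{7 + r}$
$J{\left(v,p \right)} = -3592$ ($J{\left(v,p \right)} = \left(-4\right) 898 = -3592$)
$f = -2998362420$ ($f = \left(-13770\right) 217746 = -2998362420$)
$\frac{1}{J{\left(-843,W{\left(18 \right)} \right)} + f} = \frac{1}{-3592 - 2998362420} = \frac{1}{-2998366012} = - \frac{1}{2998366012}$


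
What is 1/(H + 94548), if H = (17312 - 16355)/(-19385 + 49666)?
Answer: 30281/2863008945 ≈ 1.0577e-5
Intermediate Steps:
H = 957/30281 ≈ 0.031604
1/(H + 94548) = 1/(957/30281 + 94548) = 1/(2863008945/30281) = 30281/2863008945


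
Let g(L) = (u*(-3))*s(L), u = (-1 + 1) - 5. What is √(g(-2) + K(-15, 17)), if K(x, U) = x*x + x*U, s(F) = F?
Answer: 2*I*√15 ≈ 7.746*I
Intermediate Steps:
u = -5 (u = 0 - 5 = -5)
K(x, U) = x² + U*x
g(L) = 15*L (g(L) = (-5*(-3))*L = 15*L)
√(g(-2) + K(-15, 17)) = √(15*(-2) - 15*(17 - 15)) = √(-30 - 15*2) = √(-30 - 30) = √(-60) = 2*I*√15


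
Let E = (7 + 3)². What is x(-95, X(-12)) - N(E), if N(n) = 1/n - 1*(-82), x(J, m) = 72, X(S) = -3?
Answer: -1001/100 ≈ -10.010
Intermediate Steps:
E = 100 (E = 10² = 100)
N(n) = 82 + 1/n (N(n) = 1/n + 82 = 82 + 1/n)
x(-95, X(-12)) - N(E) = 72 - (82 + 1/100) = 72 - 1*8201/100 = 72 - 8201/100 = -1001/100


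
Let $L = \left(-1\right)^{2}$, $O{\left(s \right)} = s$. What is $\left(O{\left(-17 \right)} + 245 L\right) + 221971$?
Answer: $222199$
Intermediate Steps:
$L = 1$
$\left(O{\left(-17 \right)} + 245 L\right) + 221971 = \left(-17 + 245 \cdot 1\right) + 221971 = \left(-17 + 245\right) + 221971 = 228 + 221971 = 222199$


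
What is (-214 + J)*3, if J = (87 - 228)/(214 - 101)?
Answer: -72969/113 ≈ -645.74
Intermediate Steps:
J = -141/113 ≈ -1.2478
(-214 + J)*3 = (-214 - 141/113)*3 = -24323/113*3 = -72969/113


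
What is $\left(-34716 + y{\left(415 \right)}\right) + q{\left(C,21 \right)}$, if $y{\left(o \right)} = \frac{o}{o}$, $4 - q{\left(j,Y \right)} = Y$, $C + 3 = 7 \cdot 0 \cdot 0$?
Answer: $-34732$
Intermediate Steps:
$C = -3$ ($C = -3 + 7 \cdot 0 \cdot 0 = -3 + 0 \cdot 0 = -3 + 0 = -3$)
$q{\left(j,Y \right)} = 4 - Y$
$y{\left(o \right)} = 1$
$\left(-34716 + y{\left(415 \right)}\right) + q{\left(C,21 \right)} = \left(-34716 + 1\right) + \left(4 - 21\right) = -34715 + \left(4 - 21\right) = -34715 - 17 = -34732$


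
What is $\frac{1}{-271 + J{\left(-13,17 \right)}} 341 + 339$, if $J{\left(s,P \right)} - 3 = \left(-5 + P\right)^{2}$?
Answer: $\frac{1345}{4} \approx 336.25$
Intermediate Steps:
$J{\left(s,P \right)} = 3 + \left(-5 + P\right)^{2}$
$\frac{1}{-271 + J{\left(-13,17 \right)}} 341 + 339 = \frac{1}{-271 + \left(3 + \left(-5 + 17\right)^{2}\right)} 341 + 339 = \frac{1}{-271 + \left(3 + 12^{2}\right)} 341 + 339 = \frac{1}{-271 + \left(3 + 144\right)} 341 + 339 = \frac{1}{-271 + 147} \cdot 341 + 339 = \frac{1}{-124} \cdot 341 + 339 = \left(- \frac{1}{124}\right) 341 + 339 = - \frac{11}{4} + 339 = \frac{1345}{4}$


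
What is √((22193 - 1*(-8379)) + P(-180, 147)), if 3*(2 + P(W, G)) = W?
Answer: 3*√3390 ≈ 174.67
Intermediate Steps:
P(W, G) = -2 + W/3
√((22193 - 1*(-8379)) + P(-180, 147)) = √((22193 - 1*(-8379)) + (-2 + (⅓)*(-180))) = √((22193 + 8379) + (-2 - 60)) = √(30572 - 62) = √30510 = 3*√3390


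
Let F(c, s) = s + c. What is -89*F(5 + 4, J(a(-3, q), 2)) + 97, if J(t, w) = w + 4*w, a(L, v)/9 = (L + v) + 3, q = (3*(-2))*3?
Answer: -1594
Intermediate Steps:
q = -18 (q = -6*3 = -18)
a(L, v) = 27 + 9*L + 9*v (a(L, v) = 9*((L + v) + 3) = 9*(3 + L + v) = 27 + 9*L + 9*v)
J(t, w) = 5*w
F(c, s) = c + s
-89*F(5 + 4, J(a(-3, q), 2)) + 97 = -89*((5 + 4) + 5*2) + 97 = -89*(9 + 10) + 97 = -89*19 + 97 = -1691 + 97 = -1594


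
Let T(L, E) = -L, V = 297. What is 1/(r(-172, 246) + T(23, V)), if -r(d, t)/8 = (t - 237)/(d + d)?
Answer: -43/980 ≈ -0.043878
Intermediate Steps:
r(d, t) = -4*(-237 + t)/d (r(d, t) = -8*(t - 237)/(d + d) = -8*(-237 + t)/(2*d) = -8*(-237 + t)*1/(2*d) = -4*(-237 + t)/d)
1/(r(-172, 246) + T(23, V)) = 1/(4*(237 - 1*246)/(-172) - 1*23) = 1/(4*(-1/172)*(237 - 246) - 23) = 1/(4*(-1/172)*(-9) - 23) = 1/(9/43 - 23) = 1/(-980/43) = -43/980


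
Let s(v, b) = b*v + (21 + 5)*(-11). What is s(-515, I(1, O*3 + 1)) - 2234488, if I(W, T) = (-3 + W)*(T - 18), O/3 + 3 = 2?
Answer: -2261554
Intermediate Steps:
O = -3 (O = -9 + 3*2 = -9 + 6 = -3)
I(W, T) = (-18 + T)*(-3 + W) (I(W, T) = (-3 + W)*(-18 + T) = (-18 + T)*(-3 + W))
s(v, b) = -286 + b*v (s(v, b) = b*v + 26*(-11) = b*v - 286 = -286 + b*v)
s(-515, I(1, O*3 + 1)) - 2234488 = (-286 + (54 - 18*1 - 3*(-3*3 + 1) + (-3*3 + 1)*1)*(-515)) - 2234488 = (-286 + (54 - 18 - 3*(-9 + 1) + (-9 + 1)*1)*(-515)) - 2234488 = (-286 + (54 - 18 - 3*(-8) - 8*1)*(-515)) - 2234488 = (-286 + (54 - 18 + 24 - 8)*(-515)) - 2234488 = (-286 + 52*(-515)) - 2234488 = (-286 - 26780) - 2234488 = -27066 - 2234488 = -2261554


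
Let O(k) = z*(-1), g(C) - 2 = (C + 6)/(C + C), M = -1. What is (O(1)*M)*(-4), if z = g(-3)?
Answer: -6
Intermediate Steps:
g(C) = 2 + (6 + C)/(2*C) (g(C) = 2 + (C + 6)/(C + C) = 2 + (6 + C)/((2*C)) = 2 + (6 + C)*(1/(2*C)) = 2 + (6 + C)/(2*C))
z = 3/2 (z = 5/2 + 3/(-3) = 5/2 + 3*(-1/3) = 5/2 - 1 = 3/2 ≈ 1.5000)
O(k) = -3/2 (O(k) = (3/2)*(-1) = -3/2)
(O(1)*M)*(-4) = -3/2*(-1)*(-4) = (3/2)*(-4) = -6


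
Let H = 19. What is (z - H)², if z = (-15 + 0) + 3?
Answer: 961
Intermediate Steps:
z = -12 (z = -15 + 3 = -12)
(z - H)² = (-12 - 1*19)² = (-12 - 19)² = (-31)² = 961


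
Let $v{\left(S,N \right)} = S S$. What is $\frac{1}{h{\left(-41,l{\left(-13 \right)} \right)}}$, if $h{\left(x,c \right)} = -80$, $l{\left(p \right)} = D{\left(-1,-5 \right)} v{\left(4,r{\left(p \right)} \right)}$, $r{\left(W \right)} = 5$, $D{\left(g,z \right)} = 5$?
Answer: $- \frac{1}{80} \approx -0.0125$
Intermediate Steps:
$v{\left(S,N \right)} = S^{2}$
$l{\left(p \right)} = 80$ ($l{\left(p \right)} = 5 \cdot 4^{2} = 5 \cdot 16 = 80$)
$\frac{1}{h{\left(-41,l{\left(-13 \right)} \right)}} = \frac{1}{-80} = - \frac{1}{80}$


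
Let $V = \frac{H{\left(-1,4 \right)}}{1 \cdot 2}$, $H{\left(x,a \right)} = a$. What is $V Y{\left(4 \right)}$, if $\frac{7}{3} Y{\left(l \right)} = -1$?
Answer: $- \frac{6}{7} \approx -0.85714$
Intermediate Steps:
$Y{\left(l \right)} = - \frac{3}{7}$ ($Y{\left(l \right)} = \frac{3}{7} \left(-1\right) = - \frac{3}{7}$)
$V = 2$ ($V = \frac{4}{1 \cdot 2} = \frac{4}{2} = 4 \cdot \frac{1}{2} = 2$)
$V Y{\left(4 \right)} = 2 \left(- \frac{3}{7}\right) = - \frac{6}{7}$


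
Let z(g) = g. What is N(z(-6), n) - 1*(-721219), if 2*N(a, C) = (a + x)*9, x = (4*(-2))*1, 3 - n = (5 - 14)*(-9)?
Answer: 721156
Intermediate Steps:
n = -78 (n = 3 - (5 - 14)*(-9) = 3 - (-9)*(-9) = 3 - 1*81 = 3 - 81 = -78)
x = -8 (x = -8*1 = -8)
N(a, C) = -36 + 9*a/2 (N(a, C) = ((a - 8)*9)/2 = ((-8 + a)*9)/2 = (-72 + 9*a)/2 = -36 + 9*a/2)
N(z(-6), n) - 1*(-721219) = (-36 + (9/2)*(-6)) - 1*(-721219) = (-36 - 27) + 721219 = -63 + 721219 = 721156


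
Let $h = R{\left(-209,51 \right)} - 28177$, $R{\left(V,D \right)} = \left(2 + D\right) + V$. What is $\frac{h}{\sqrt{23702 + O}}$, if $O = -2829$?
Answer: $- \frac{28333 \sqrt{20873}}{20873} \approx -196.11$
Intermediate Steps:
$R{\left(V,D \right)} = 2 + D + V$
$h = -28333$ ($h = \left(2 + 51 - 209\right) - 28177 = -156 - 28177 = -28333$)
$\frac{h}{\sqrt{23702 + O}} = - \frac{28333}{\sqrt{23702 - 2829}} = - \frac{28333}{\sqrt{20873}} = - 28333 \frac{\sqrt{20873}}{20873} = - \frac{28333 \sqrt{20873}}{20873}$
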